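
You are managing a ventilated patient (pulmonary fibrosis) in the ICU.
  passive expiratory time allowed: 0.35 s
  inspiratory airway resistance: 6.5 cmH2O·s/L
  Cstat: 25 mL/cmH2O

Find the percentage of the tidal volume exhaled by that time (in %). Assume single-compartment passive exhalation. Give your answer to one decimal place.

88.4

τ = R × C = 6.5 × 25 mL/cmH2O = 6.5 × 0.025 L/cmH2O = 0.1625 s.
Passive exhalation: V(t)/V₀ = e^(−t/τ) = e^(−0.35/0.1625) = 0.116.
Fraction exhaled = 1 − 0.116 = 0.884 → 88.4%.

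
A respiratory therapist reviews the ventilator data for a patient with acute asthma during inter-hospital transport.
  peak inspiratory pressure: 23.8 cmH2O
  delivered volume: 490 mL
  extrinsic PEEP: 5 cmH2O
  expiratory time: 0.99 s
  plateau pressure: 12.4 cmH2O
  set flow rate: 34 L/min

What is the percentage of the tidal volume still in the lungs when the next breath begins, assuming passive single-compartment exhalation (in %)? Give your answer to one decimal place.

Flow: 34 L/min ÷ 60 = 0.5667 L/s.
R = (PIP − Pplat)/V̇ = (23.8 − 12.4) / 0.5667 = 11.4/0.5667 = 20.116 cmH2O·s/L.
C = Vt/(Pplat − PEEP) = 490.0 / (12.4 − 5) = 490.0/7.4 = 66.216 mL/cmH2O.
τ = R × C = 20.116 × 0.06622 L/cmH2O = 1.332 s.
Fraction remaining at end-expiration = e^(−Te/τ) = e^(−0.99/1.332) = 0.4756 → 47.56%.

47.6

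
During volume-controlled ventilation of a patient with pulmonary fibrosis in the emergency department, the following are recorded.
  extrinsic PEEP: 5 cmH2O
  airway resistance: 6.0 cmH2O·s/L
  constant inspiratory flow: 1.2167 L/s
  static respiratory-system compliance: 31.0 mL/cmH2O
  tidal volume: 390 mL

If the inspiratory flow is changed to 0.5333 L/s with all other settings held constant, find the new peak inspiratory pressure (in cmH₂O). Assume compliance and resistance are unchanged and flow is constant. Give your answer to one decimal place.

20.8

PIP = Vt/C + R·V̇ + PEEP (constant-flow equation of motion).
Only the resistive term changes: ΔPIP = R × ΔV̇ = 6.0 × (0.5333 − 1.2167) = 6.0 × -0.6834 = -4.1 cmH2O.
Original PIP = 390/31.0 + 6.0×1.2167 + 5 = 24.881 cmH2O; new PIP = 24.881 + (-4.1) = 20.781 cmH2O.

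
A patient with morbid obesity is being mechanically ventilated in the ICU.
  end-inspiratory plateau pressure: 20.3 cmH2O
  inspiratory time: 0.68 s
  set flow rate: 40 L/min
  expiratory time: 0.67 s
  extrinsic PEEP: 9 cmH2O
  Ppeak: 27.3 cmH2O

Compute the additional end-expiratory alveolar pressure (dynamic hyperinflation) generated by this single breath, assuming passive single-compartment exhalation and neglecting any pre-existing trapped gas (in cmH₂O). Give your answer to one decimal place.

Flow: 40 L/min ÷ 60 = 0.6667 L/s.
Vt = flow × Ti = 0.6667 L/s × 0.68 s × 1000 mL/L = 453.36 mL.
R = (PIP − Pplat)/V̇ = (27.3 − 20.3) / 0.6667 = 7.0/0.6667 = 10.499 cmH2O·s/L.
C = Vt/(Pplat − PEEP) = 453.36 / (20.3 − 9) = 453.36/11.3 = 40.12 mL/cmH2O.
τ = R × C = 10.499 × 0.04012 L/cmH2O = 0.4212 s.
Fraction remaining = e^(−Te/τ) = e^(−0.67/0.4212) = 0.2038; trapped volume = 453.36 × 0.2038 = 92.395 mL.
Additional alveolar pressure from trapping ≈ V_trapped / C = 92.395 / 40.12 = 2.303 cmH2O.

2.3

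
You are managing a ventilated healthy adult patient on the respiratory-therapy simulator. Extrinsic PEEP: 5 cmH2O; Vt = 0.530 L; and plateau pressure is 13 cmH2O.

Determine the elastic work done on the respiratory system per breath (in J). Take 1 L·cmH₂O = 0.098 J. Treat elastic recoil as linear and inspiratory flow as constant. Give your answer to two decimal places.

0.21

Elastic work ≈ ½ × (Pplat − PEEP) × Vt = 0.5 × (13 − 5) × 0.530 L = 0.5 × 8.0 × 0.530 = 2.12 L·cmH2O.
× 0.098 J/(L·cmH2O) → 0.2078 J.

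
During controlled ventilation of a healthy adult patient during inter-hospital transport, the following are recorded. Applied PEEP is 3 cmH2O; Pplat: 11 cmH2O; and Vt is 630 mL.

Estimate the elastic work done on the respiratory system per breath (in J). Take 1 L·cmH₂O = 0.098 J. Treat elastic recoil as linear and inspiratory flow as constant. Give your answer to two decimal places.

0.25

Elastic work ≈ ½ × (Pplat − PEEP) × Vt = 0.5 × (11 − 3) × 0.630 L = 0.5 × 8.0 × 0.630 = 2.52 L·cmH2O.
× 0.098 J/(L·cmH2O) → 0.247 J.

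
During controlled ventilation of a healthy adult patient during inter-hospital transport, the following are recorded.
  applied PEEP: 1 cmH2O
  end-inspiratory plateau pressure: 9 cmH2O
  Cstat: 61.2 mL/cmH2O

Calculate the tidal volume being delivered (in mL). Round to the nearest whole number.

490

Vt = Cstat × (Pplat − PEEP) = 61.2 × (9 − 1) = 61.2 × 8.0 = 489.6 mL.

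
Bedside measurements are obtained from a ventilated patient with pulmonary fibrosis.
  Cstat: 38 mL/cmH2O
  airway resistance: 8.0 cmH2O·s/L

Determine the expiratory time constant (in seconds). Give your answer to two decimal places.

τ = R × C = 8.0 × 38 mL/cmH2O = 8.0 × 0.038 L/cmH2O = 0.304 s.

0.30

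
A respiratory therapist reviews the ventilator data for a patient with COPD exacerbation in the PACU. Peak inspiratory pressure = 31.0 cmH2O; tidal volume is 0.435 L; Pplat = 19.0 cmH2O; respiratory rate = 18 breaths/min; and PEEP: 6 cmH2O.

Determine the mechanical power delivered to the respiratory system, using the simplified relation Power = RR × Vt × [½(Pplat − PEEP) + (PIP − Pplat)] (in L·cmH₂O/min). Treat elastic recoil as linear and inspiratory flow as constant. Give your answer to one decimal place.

Per-breath work = Vt × [½(Pplat−PEEP) + (PIP−Pplat)] = 0.435 × [0.5×13.0 + 12.0] = 0.435 × 18.5 = 8.048 L·cmH2O.
Power = 18 × 8.048 = 144.86 L·cmH2O/min.

144.9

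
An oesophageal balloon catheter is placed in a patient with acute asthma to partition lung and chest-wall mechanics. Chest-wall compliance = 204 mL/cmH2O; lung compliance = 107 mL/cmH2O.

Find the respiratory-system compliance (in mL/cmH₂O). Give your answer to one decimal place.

Lung and chest wall are elastances in series: 1/Crs = 1/CL + 1/Ccw.
1/Crs = 1/107 + 1/204 = 0.01425.
Crs = 70.175 mL/cmH2O.

70.2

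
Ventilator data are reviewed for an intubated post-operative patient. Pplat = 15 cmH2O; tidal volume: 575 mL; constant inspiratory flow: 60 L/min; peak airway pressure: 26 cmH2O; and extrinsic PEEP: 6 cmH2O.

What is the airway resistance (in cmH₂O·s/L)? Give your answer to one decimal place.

Flow: 60 L/min ÷ 60 = 1 L/s.
Raw = (PIP − Pplat) / flow = (26 − 15) / 1 = 11.0 / 1 = 11.0 cmH2O·s/L.

11.0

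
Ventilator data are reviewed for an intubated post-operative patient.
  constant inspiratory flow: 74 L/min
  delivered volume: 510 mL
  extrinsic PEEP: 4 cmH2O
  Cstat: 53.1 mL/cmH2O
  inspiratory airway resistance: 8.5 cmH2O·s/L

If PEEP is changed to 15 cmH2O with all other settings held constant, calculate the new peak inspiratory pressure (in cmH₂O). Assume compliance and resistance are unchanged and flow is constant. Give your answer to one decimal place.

35.1

Flow: 74 L/min ÷ 60 = 1.2333 L/s.
PIP = Vt/C + R·V̇ + PEEP (constant-flow equation of motion).
Only the baseline term changes: ΔPIP = ΔPEEP = 15 − 4 = 11.0 cmH2O.
Original PIP = 510/53.1 + 8.5×1.2333 + 4 = 24.088 cmH2O; new PIP = 24.088 + (11.0) = 35.088 cmH2O.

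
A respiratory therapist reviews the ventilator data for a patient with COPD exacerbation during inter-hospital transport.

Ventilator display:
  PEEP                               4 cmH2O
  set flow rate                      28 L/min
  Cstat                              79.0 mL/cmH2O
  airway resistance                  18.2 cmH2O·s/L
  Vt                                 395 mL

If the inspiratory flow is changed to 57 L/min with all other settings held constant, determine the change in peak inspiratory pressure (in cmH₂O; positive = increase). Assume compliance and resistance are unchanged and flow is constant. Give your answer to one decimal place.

8.8

Flow: 28 L/min ÷ 60 = 0.4667 L/s.
New flow: 57 L/min ÷ 60 = 0.95 L/s.
PIP = Vt/C + R·V̇ + PEEP (constant-flow equation of motion).
Only the resistive term changes: ΔPIP = R × ΔV̇ = 18.2 × (0.95 − 0.4667) = 18.2 × 0.4833 = 8.796 cmH2O.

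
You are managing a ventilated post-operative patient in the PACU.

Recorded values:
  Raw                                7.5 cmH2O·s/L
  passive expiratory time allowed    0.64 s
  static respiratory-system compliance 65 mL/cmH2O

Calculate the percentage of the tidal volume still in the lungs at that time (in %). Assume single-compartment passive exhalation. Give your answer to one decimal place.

26.9

τ = R × C = 7.5 × 65 mL/cmH2O = 7.5 × 0.065 L/cmH2O = 0.4875 s.
Passive exhalation: V(t)/V₀ = e^(−t/τ) = e^(−0.64/0.4875) = 0.2691.
Fraction remaining = 0.2691 → 26.91%.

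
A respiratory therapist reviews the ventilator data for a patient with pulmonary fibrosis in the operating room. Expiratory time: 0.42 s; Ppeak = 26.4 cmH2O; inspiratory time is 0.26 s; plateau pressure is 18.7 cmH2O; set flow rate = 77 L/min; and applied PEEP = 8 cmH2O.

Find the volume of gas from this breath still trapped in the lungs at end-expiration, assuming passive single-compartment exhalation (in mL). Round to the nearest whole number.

35

Flow: 77 L/min ÷ 60 = 1.2833 L/s.
Vt = flow × Ti = 1.2833 L/s × 0.26 s × 1000 mL/L = 333.66 mL.
R = (PIP − Pplat)/V̇ = (26.4 − 18.7) / 1.2833 = 7.7/1.2833 = 6.0 cmH2O·s/L.
C = Vt/(Pplat − PEEP) = 333.66 / (18.7 − 8) = 333.66/10.7 = 31.183 mL/cmH2O.
τ = R × C = 6.0 × 0.03118 L/cmH2O = 0.1871 s.
Fraction remaining = e^(−Te/τ) = e^(−0.42/0.1871) = 0.1059.
Trapped volume = 333.66 × 0.1059 = 35.335 mL.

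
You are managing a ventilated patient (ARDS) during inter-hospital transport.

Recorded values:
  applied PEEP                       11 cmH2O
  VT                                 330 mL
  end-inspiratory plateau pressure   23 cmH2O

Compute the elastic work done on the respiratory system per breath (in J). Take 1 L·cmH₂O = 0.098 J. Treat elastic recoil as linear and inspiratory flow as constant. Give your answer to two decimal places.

0.19

Elastic work ≈ ½ × (Pplat − PEEP) × Vt = 0.5 × (23 − 11) × 0.330 L = 0.5 × 12.0 × 0.330 = 1.98 L·cmH2O.
× 0.098 J/(L·cmH2O) → 0.194 J.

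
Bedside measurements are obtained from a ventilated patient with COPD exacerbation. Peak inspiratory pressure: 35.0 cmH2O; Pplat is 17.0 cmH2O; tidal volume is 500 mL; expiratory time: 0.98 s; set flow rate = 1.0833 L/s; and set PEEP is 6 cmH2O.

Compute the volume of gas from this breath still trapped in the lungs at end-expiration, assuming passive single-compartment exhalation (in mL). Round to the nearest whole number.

R = (PIP − Pplat)/V̇ = (35.0 − 17.0) / 1.0833 = 18.0/1.0833 = 16.616 cmH2O·s/L.
C = Vt/(Pplat − PEEP) = 500.0 / (17.0 − 6) = 500.0/11.0 = 45.455 mL/cmH2O.
τ = R × C = 16.616 × 0.04546 L/cmH2O = 0.7554 s.
Fraction remaining = e^(−Te/τ) = e^(−0.98/0.7554) = 0.2733.
Trapped volume = 500.0 × 0.2733 = 136.65 mL.

137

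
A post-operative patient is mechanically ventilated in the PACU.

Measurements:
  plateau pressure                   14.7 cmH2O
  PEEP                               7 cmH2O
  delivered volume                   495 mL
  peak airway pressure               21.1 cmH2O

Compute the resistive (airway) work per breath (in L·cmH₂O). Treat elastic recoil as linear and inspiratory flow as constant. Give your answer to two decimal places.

3.17

With constant inspiratory flow the resistive pressure is constant at PIP − Pplat = 21.1 − 14.7 = 6.4 cmH2O, so resistive work = 6.4 × 0.495 = 3.168 L·cmH2O.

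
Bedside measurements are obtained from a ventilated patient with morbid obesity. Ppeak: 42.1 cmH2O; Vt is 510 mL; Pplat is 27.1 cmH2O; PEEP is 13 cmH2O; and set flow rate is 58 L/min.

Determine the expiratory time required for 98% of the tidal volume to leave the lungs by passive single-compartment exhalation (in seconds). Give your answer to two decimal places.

2.20

Flow: 58 L/min ÷ 60 = 0.9667 L/s.
R = (PIP − Pplat)/V̇ = (42.1 − 27.1) / 0.9667 = 15.0/0.9667 = 15.517 cmH2O·s/L.
C = Vt/(Pplat − PEEP) = 510.0 / (27.1 − 13) = 510.0/14.1 = 36.17 mL/cmH2O.
τ = R × C = 15.517 × 0.03617 L/cmH2O = 0.5612 s.
t = −τ·ln(1 − 0.98) = −0.5612·ln(0.02) = 2.195 s.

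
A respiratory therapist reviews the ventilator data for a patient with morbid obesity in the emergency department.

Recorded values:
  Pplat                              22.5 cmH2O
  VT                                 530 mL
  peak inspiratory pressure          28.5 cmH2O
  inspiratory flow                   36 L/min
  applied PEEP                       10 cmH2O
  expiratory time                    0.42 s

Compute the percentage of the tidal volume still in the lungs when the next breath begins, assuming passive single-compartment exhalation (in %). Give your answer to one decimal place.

Flow: 36 L/min ÷ 60 = 0.6 L/s.
R = (PIP − Pplat)/V̇ = (28.5 − 22.5) / 0.6 = 6.0/0.6 = 10.0 cmH2O·s/L.
C = Vt/(Pplat − PEEP) = 530.0 / (22.5 − 10) = 530.0/12.5 = 42.4 mL/cmH2O.
τ = R × C = 10.0 × 0.0424 L/cmH2O = 0.424 s.
Fraction remaining at end-expiration = e^(−Te/τ) = e^(−0.42/0.424) = 0.3714 → 37.14%.

37.1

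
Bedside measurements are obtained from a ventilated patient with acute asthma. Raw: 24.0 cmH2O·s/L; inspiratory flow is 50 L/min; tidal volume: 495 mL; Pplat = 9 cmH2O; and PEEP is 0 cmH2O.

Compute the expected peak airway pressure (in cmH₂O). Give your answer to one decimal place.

29.0

Flow: 50 L/min ÷ 60 = 0.8333 L/s.
PIP = Pplat + Raw × flow = 9 + 24.0 × 0.8333 = 9 + 19.999 = 28.999 cmH2O.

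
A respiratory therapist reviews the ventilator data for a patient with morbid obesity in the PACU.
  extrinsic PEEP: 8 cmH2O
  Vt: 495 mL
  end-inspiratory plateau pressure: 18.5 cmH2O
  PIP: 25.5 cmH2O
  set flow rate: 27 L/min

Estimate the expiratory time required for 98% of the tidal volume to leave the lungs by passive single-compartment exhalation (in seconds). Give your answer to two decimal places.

Flow: 27 L/min ÷ 60 = 0.45 L/s.
R = (PIP − Pplat)/V̇ = (25.5 − 18.5) / 0.45 = 7.0/0.45 = 15.556 cmH2O·s/L.
C = Vt/(Pplat − PEEP) = 495.0 / (18.5 − 8) = 495.0/10.5 = 47.143 mL/cmH2O.
τ = R × C = 15.556 × 0.04714 L/cmH2O = 0.7333 s.
t = −τ·ln(1 − 0.98) = −0.7333·ln(0.02) = 2.869 s.

2.87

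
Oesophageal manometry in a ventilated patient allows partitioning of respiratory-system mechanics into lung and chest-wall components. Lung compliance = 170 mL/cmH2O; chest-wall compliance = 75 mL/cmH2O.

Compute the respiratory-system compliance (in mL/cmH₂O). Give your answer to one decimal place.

Lung and chest wall are elastances in series: 1/Crs = 1/CL + 1/Ccw.
1/Crs = 1/170 + 1/75 = 0.01922.
Crs = 52.029 mL/cmH2O.

52.0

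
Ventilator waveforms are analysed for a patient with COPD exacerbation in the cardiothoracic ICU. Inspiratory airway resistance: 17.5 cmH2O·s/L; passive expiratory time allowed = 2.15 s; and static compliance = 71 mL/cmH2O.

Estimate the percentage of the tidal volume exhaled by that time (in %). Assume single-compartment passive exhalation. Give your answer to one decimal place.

τ = R × C = 17.5 × 71 mL/cmH2O = 17.5 × 0.071 L/cmH2O = 1.243 s.
Passive exhalation: V(t)/V₀ = e^(−t/τ) = e^(−2.15/1.243) = 0.1773.
Fraction exhaled = 1 − 0.1773 = 0.8227 → 82.27%.

82.3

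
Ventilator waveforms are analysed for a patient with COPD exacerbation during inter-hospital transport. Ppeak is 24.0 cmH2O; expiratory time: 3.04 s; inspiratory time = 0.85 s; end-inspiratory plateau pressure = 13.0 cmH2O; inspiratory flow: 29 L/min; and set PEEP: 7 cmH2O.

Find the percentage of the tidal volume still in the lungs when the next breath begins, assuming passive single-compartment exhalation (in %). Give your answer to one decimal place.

14.2

Flow: 29 L/min ÷ 60 = 0.4833 L/s.
Vt = flow × Ti = 0.4833 L/s × 0.85 s × 1000 mL/L = 410.81 mL.
R = (PIP − Pplat)/V̇ = (24.0 − 13.0) / 0.4833 = 11.0/0.4833 = 22.76 cmH2O·s/L.
C = Vt/(Pplat − PEEP) = 410.81 / (13.0 − 7) = 410.81/6.0 = 68.468 mL/cmH2O.
τ = R × C = 22.76 × 0.06847 L/cmH2O = 1.558 s.
Fraction remaining at end-expiration = e^(−Te/τ) = e^(−3.04/1.558) = 0.1421 → 14.21%.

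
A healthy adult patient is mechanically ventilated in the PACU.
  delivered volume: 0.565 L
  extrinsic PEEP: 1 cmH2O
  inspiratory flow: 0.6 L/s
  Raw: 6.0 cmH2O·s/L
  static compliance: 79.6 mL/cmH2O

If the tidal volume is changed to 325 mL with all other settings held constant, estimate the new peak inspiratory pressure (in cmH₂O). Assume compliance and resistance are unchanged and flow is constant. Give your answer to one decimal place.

8.7

PIP = Vt/C + R·V̇ + PEEP (constant-flow equation of motion).
Only the elastic term changes: ΔPIP = ΔVt / C = (325 − 565) / 79.6 = -3.015 cmH2O.
Original PIP = 565/79.6 + 6.0×0.6 + 1 = 11.698 cmH2O; new PIP = 11.698 + (-3.015) = 8.683 cmH2O.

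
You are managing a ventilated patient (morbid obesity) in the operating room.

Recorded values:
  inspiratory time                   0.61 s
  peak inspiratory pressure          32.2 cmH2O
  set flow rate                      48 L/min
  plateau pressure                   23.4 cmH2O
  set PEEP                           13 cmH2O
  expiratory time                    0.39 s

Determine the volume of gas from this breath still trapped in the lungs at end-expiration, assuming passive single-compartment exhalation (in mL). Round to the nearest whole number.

Flow: 48 L/min ÷ 60 = 0.8 L/s.
Vt = flow × Ti = 0.8 L/s × 0.61 s × 1000 mL/L = 488.0 mL.
R = (PIP − Pplat)/V̇ = (32.2 − 23.4) / 0.8 = 8.8/0.8 = 11.0 cmH2O·s/L.
C = Vt/(Pplat − PEEP) = 488.0 / (23.4 − 13) = 488.0/10.4 = 46.923 mL/cmH2O.
τ = R × C = 11.0 × 0.04692 L/cmH2O = 0.5161 s.
Fraction remaining = e^(−Te/τ) = e^(−0.39/0.5161) = 0.4697.
Trapped volume = 488.0 × 0.4697 = 229.21 mL.

229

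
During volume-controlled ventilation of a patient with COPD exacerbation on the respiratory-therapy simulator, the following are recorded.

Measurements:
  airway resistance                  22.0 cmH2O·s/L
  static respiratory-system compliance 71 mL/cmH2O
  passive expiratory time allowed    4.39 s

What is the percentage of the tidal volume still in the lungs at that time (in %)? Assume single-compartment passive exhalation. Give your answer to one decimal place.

6.0

τ = R × C = 22.0 × 71 mL/cmH2O = 22.0 × 0.071 L/cmH2O = 1.562 s.
Passive exhalation: V(t)/V₀ = e^(−t/τ) = e^(−4.39/1.562) = 0.06017.
Fraction remaining = 0.06017 → 6.017%.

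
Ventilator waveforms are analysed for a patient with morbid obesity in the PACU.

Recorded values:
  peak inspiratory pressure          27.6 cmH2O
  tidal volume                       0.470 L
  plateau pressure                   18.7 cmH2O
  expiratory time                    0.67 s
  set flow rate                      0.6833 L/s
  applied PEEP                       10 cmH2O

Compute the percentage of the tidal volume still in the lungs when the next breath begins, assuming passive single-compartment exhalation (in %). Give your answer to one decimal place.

R = (PIP − Pplat)/V̇ = (27.6 − 18.7) / 0.6833 = 8.9/0.6833 = 13.025 cmH2O·s/L.
C = Vt/(Pplat − PEEP) = 470.0 / (18.7 − 10) = 470.0/8.7 = 54.023 mL/cmH2O.
τ = R × C = 13.025 × 0.05402 L/cmH2O = 0.7036 s.
Fraction remaining at end-expiration = e^(−Te/τ) = e^(−0.67/0.7036) = 0.3859 → 38.59%.

38.6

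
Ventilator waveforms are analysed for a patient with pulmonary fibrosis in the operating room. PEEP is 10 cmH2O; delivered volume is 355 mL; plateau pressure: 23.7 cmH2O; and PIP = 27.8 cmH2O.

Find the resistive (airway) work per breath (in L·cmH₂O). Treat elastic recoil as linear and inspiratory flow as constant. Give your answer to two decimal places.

With constant inspiratory flow the resistive pressure is constant at PIP − Pplat = 27.8 − 23.7 = 4.1 cmH2O, so resistive work = 4.1 × 0.355 = 1.456 L·cmH2O.

1.46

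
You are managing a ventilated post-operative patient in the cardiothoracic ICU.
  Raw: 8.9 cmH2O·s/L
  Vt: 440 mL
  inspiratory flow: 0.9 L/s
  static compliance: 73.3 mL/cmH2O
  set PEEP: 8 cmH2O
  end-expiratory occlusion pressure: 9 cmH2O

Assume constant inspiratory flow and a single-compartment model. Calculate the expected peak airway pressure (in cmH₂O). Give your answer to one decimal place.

Total PEEP = 9 cmH2O (set 8 + intrinsic 1); this is the baseline alveolar pressure.
Equation of motion (constant flow): PIP = Vt/C + R·V̇ + PEEP.
PIP = 440/73.3 + 8.9×0.9 + 9 = 6.003 + 8.01 + 9 = 23.013 cmH2O.

23.0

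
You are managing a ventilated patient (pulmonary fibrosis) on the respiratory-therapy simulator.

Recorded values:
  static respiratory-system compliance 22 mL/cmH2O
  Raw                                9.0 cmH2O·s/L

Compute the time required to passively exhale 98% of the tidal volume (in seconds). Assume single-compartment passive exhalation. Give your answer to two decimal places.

τ = R × C = 9.0 × 22 mL/cmH2O = 9.0 × 0.022 L/cmH2O = 0.198 s.
Exhaled fraction f = 1 − e^(−t/τ) → t = −τ·ln(1 − f) = −0.198·ln(0.02) = 0.7746 s.

0.77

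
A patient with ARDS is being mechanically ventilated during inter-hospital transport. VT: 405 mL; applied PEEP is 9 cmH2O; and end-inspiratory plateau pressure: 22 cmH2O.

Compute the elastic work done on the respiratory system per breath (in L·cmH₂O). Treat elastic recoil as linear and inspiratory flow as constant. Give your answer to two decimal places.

2.63

Elastic work ≈ ½ × (Pplat − PEEP) × Vt = 0.5 × (22 − 9) × 0.405 L = 0.5 × 13.0 × 0.405 = 2.633 L·cmH2O.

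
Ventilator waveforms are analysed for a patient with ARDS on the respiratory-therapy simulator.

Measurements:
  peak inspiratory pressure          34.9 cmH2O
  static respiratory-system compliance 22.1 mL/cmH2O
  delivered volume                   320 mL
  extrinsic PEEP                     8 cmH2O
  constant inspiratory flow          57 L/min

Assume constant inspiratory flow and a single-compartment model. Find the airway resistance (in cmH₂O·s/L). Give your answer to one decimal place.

13.1

Flow: 57 L/min ÷ 60 = 0.95 L/s.
Equation of motion (constant flow): PIP = Vt/C + R·V̇ + PEEP.
R·V̇ = PIP − Vt/C − PEEP = 34.9 − 320/22.1 − 8 = 34.9 − 14.48 − 8 = 12.42 cmH2O.
R = 12.42 / 0.95 = 13.074 cmH2O·s/L.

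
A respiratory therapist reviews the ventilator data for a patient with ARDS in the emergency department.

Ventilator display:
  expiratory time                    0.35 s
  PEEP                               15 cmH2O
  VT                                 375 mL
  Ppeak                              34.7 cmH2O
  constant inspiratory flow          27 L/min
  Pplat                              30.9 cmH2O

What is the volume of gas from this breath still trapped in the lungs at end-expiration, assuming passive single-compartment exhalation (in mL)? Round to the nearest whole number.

65

Flow: 27 L/min ÷ 60 = 0.45 L/s.
R = (PIP − Pplat)/V̇ = (34.7 − 30.9) / 0.45 = 3.8/0.45 = 8.444 cmH2O·s/L.
C = Vt/(Pplat − PEEP) = 375.0 / (30.9 − 15) = 375.0/15.9 = 23.585 mL/cmH2O.
τ = R × C = 8.444 × 0.02359 L/cmH2O = 0.1992 s.
Fraction remaining = e^(−Te/τ) = e^(−0.35/0.1992) = 0.1726.
Trapped volume = 375.0 × 0.1726 = 64.725 mL.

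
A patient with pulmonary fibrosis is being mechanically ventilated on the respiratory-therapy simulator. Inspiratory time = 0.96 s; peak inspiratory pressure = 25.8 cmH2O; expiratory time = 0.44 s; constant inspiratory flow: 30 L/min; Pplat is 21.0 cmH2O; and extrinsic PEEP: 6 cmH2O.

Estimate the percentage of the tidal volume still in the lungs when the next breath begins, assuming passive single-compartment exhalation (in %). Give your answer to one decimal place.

Flow: 30 L/min ÷ 60 = 0.5 L/s.
Vt = flow × Ti = 0.5 L/s × 0.96 s × 1000 mL/L = 480.0 mL.
R = (PIP − Pplat)/V̇ = (25.8 − 21.0) / 0.5 = 4.8/0.5 = 9.6 cmH2O·s/L.
C = Vt/(Pplat − PEEP) = 480.0 / (21.0 − 6) = 480.0/15.0 = 32.0 mL/cmH2O.
τ = R × C = 9.6 × 0.032 L/cmH2O = 0.3072 s.
Fraction remaining at end-expiration = e^(−Te/τ) = e^(−0.44/0.3072) = 0.2388 → 23.88%.

23.9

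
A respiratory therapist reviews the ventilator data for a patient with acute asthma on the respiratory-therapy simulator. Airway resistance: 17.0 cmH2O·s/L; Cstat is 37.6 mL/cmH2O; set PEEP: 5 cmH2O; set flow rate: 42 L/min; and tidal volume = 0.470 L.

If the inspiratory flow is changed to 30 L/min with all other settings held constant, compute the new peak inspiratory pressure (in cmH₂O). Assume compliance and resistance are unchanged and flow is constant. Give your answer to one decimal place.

26.0

Flow: 42 L/min ÷ 60 = 0.7 L/s.
New flow: 30 L/min ÷ 60 = 0.5 L/s.
PIP = Vt/C + R·V̇ + PEEP (constant-flow equation of motion).
Only the resistive term changes: ΔPIP = R × ΔV̇ = 17.0 × (0.5 − 0.7) = 17.0 × -0.2 = -3.4 cmH2O.
Original PIP = 470/37.6 + 17.0×0.7 + 5 = 29.4 cmH2O; new PIP = 29.4 + (-3.4) = 26.0 cmH2O.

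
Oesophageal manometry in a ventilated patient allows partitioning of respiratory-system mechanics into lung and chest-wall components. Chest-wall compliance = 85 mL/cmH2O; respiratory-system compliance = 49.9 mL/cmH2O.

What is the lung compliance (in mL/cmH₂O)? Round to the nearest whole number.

121

1/CL = 1/Crs − 1/Ccw.
1/CL = 1/49.9 − 1/85 = 0.008275.
CL = 120.85 mL/cmH2O.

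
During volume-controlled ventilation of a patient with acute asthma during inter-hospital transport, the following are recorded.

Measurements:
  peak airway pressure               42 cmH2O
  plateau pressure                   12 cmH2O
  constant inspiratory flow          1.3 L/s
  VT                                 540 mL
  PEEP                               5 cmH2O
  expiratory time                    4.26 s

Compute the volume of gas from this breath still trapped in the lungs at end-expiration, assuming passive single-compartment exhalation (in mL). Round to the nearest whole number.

49

R = (PIP − Pplat)/V̇ = (42 − 12) / 1.3 = 30.0/1.3 = 23.077 cmH2O·s/L.
C = Vt/(Pplat − PEEP) = 540.0 / (12 − 5) = 540.0/7.0 = 77.143 mL/cmH2O.
τ = R × C = 23.077 × 0.07714 L/cmH2O = 1.78 s.
Fraction remaining = e^(−Te/τ) = e^(−4.26/1.78) = 0.09133.
Trapped volume = 540.0 × 0.09133 = 49.318 mL.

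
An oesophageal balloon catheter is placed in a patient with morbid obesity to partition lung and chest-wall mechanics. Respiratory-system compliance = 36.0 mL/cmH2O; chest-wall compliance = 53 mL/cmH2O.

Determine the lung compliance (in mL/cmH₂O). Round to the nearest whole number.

112

1/CL = 1/Crs − 1/Ccw.
1/CL = 1/36.0 − 1/53 = 0.00891.
CL = 112.23 mL/cmH2O.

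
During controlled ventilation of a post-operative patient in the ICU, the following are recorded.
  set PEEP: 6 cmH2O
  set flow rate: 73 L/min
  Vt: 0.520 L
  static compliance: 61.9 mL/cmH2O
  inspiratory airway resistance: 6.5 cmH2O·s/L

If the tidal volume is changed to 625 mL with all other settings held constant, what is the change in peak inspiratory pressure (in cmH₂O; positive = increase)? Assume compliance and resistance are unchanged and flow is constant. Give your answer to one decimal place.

1.7

PIP = Vt/C + R·V̇ + PEEP (constant-flow equation of motion).
Only the elastic term changes: ΔPIP = ΔVt / C = (625 − 520) / 61.9 = 1.696 cmH2O.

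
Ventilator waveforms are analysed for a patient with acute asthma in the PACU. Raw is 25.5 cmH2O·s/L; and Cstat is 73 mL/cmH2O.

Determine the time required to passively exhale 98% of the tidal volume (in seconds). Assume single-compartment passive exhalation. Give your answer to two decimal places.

7.28

τ = R × C = 25.5 × 73 mL/cmH2O = 25.5 × 0.073 L/cmH2O = 1.862 s.
Exhaled fraction f = 1 − e^(−t/τ) → t = −τ·ln(1 − f) = −1.862·ln(0.02) = 7.284 s.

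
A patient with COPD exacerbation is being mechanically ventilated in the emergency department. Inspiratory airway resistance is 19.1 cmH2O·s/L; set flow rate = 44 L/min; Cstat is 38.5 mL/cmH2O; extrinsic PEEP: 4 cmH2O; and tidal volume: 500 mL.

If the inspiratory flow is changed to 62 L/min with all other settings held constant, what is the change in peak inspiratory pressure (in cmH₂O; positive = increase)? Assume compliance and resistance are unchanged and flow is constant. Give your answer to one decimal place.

5.7

Flow: 44 L/min ÷ 60 = 0.7333 L/s.
New flow: 62 L/min ÷ 60 = 1.0333 L/s.
PIP = Vt/C + R·V̇ + PEEP (constant-flow equation of motion).
Only the resistive term changes: ΔPIP = R × ΔV̇ = 19.1 × (1.0333 − 0.7333) = 19.1 × 0.3 = 5.73 cmH2O.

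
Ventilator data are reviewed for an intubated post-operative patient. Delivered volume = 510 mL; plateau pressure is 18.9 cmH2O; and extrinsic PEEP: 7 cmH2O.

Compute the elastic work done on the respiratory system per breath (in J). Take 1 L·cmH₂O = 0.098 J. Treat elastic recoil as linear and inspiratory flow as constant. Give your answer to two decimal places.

0.30

Elastic work ≈ ½ × (Pplat − PEEP) × Vt = 0.5 × (18.9 − 7) × 0.510 L = 0.5 × 11.9 × 0.510 = 3.035 L·cmH2O.
× 0.098 J/(L·cmH2O) → 0.2974 J.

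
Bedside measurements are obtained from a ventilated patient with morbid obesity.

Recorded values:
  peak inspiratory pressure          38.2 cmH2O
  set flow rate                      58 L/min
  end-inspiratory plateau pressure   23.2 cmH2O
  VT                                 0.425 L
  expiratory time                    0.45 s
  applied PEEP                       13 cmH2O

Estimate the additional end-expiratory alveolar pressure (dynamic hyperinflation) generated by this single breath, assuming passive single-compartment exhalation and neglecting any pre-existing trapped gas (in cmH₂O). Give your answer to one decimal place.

Flow: 58 L/min ÷ 60 = 0.9667 L/s.
R = (PIP − Pplat)/V̇ = (38.2 − 23.2) / 0.9667 = 15.0/0.9667 = 15.517 cmH2O·s/L.
C = Vt/(Pplat − PEEP) = 425.0 / (23.2 − 13) = 425.0/10.2 = 41.667 mL/cmH2O.
τ = R × C = 15.517 × 0.04167 L/cmH2O = 0.6466 s.
Fraction remaining = e^(−Te/τ) = e^(−0.45/0.6466) = 0.4986; trapped volume = 425.0 × 0.4986 = 211.91 mL.
Additional alveolar pressure from trapping ≈ V_trapped / C = 211.91 / 41.667 = 5.086 cmH2O.

5.1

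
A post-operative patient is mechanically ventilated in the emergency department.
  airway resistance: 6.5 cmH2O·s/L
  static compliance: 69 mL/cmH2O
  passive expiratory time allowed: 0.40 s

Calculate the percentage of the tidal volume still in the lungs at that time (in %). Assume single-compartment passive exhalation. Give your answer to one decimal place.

41.0

τ = R × C = 6.5 × 69 mL/cmH2O = 6.5 × 0.069 L/cmH2O = 0.4485 s.
Passive exhalation: V(t)/V₀ = e^(−t/τ) = e^(−0.40/0.4485) = 0.4099.
Fraction remaining = 0.4099 → 40.99%.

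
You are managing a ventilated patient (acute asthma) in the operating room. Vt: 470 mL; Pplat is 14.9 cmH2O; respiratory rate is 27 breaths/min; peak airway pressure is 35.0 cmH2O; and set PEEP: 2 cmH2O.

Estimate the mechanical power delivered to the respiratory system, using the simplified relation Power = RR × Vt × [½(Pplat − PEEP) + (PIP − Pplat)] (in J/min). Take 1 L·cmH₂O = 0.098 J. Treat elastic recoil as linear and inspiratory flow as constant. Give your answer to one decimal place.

Per-breath work = Vt × [½(Pplat−PEEP) + (PIP−Pplat)] = 0.470 × [0.5×12.9 + 20.1] = 0.470 × 26.55 = 12.479 L·cmH2O.
Power = 27 × 12.479 = 336.93 L·cmH2O/min.
× 0.098 J/(L·cmH2O) → 33.019 J/min.

33.0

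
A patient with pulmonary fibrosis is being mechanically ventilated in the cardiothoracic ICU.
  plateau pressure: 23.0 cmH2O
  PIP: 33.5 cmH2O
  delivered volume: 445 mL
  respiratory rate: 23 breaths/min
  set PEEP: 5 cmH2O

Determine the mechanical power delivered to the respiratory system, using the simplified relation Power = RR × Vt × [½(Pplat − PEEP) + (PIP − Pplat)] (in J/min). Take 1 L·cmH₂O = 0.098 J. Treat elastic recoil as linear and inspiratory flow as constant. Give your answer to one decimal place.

Per-breath work = Vt × [½(Pplat−PEEP) + (PIP−Pplat)] = 0.445 × [0.5×18.0 + 10.5] = 0.445 × 19.5 = 8.678 L·cmH2O.
Power = 23 × 8.678 = 199.59 L·cmH2O/min.
× 0.098 J/(L·cmH2O) → 19.56 J/min.

19.6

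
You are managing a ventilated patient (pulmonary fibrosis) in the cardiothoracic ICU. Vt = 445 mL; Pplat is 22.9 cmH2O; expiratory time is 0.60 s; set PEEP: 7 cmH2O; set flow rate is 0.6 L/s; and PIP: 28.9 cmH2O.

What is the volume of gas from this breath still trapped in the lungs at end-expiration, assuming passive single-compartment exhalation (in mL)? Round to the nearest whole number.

52

R = (PIP − Pplat)/V̇ = (28.9 − 22.9) / 0.6 = 6.0/0.6 = 10.0 cmH2O·s/L.
C = Vt/(Pplat − PEEP) = 445.0 / (22.9 − 7) = 445.0/15.9 = 27.987 mL/cmH2O.
τ = R × C = 10.0 × 0.02799 L/cmH2O = 0.2799 s.
Fraction remaining = e^(−Te/τ) = e^(−0.60/0.2799) = 0.1172.
Trapped volume = 445.0 × 0.1172 = 52.154 mL.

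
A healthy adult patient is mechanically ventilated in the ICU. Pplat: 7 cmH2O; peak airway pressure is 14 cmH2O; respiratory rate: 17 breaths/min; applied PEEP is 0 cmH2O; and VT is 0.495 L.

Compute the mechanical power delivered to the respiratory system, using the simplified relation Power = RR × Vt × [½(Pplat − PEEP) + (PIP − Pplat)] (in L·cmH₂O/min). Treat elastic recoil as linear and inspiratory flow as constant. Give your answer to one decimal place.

Per-breath work = Vt × [½(Pplat−PEEP) + (PIP−Pplat)] = 0.495 × [0.5×7.0 + 7.0] = 0.495 × 10.5 = 5.198 L·cmH2O.
Power = 17 × 5.198 = 88.366 L·cmH2O/min.

88.4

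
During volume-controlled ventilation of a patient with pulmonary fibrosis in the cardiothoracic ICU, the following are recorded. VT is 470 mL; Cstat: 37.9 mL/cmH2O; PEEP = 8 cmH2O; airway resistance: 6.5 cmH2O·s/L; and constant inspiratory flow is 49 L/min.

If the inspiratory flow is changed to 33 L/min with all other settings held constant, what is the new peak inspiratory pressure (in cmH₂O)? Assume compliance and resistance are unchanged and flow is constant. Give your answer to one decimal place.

24.0

Flow: 49 L/min ÷ 60 = 0.8167 L/s.
New flow: 33 L/min ÷ 60 = 0.55 L/s.
PIP = Vt/C + R·V̇ + PEEP (constant-flow equation of motion).
Only the resistive term changes: ΔPIP = R × ΔV̇ = 6.5 × (0.55 − 0.8167) = 6.5 × -0.2667 = -1.734 cmH2O.
Original PIP = 470/37.9 + 6.5×0.8167 + 8 = 25.71 cmH2O; new PIP = 25.71 + (-1.734) = 23.976 cmH2O.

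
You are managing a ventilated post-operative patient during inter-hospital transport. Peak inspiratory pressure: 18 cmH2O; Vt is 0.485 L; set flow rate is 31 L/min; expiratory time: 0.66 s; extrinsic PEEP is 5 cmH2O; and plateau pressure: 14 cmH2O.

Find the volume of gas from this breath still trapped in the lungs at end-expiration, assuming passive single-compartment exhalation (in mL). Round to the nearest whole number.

Flow: 31 L/min ÷ 60 = 0.5167 L/s.
R = (PIP − Pplat)/V̇ = (18 − 14) / 0.5167 = 4.0/0.5167 = 7.741 cmH2O·s/L.
C = Vt/(Pplat − PEEP) = 485.0 / (14 − 5) = 485.0/9.0 = 53.889 mL/cmH2O.
τ = R × C = 7.741 × 0.05389 L/cmH2O = 0.4172 s.
Fraction remaining = e^(−Te/τ) = e^(−0.66/0.4172) = 0.2056.
Trapped volume = 485.0 × 0.2056 = 99.716 mL.

100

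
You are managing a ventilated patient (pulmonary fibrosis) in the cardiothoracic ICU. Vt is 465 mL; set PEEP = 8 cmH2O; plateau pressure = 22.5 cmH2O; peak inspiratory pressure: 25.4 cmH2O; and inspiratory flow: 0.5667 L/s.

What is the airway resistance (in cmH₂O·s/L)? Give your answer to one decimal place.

Raw = (PIP − Pplat) / flow = (25.4 − 22.5) / 0.5667 = 2.9 / 0.5667 = 5.117 cmH2O·s/L.

5.1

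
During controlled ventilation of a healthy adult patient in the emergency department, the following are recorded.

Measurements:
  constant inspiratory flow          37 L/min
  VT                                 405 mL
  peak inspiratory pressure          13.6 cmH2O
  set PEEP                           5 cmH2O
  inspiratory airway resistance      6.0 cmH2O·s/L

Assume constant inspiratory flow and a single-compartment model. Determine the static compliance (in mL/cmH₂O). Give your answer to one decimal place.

82.7

Flow: 37 L/min ÷ 60 = 0.6167 L/s.
Equation of motion (constant flow): PIP = Vt/C + R·V̇ + PEEP.
Vt/C = PIP − R·V̇ − PEEP = 13.6 − 6.0×0.6167 − 5 = 13.6 − 3.7 − 5 = 4.9 cmH2O.
C = Vt / 4.9 = 405 / 4.9 = 82.653 mL/cmH2O.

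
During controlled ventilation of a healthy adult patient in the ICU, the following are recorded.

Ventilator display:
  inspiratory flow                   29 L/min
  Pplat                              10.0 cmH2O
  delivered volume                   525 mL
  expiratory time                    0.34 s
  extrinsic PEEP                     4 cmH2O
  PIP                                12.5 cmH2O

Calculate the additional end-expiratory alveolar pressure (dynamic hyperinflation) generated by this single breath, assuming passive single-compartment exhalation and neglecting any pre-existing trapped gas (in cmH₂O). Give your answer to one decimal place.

Flow: 29 L/min ÷ 60 = 0.4833 L/s.
R = (PIP − Pplat)/V̇ = (12.5 − 10.0) / 0.4833 = 2.5/0.4833 = 5.173 cmH2O·s/L.
C = Vt/(Pplat − PEEP) = 525.0 / (10.0 − 4) = 525.0/6.0 = 87.5 mL/cmH2O.
τ = R × C = 5.173 × 0.0875 L/cmH2O = 0.4526 s.
Fraction remaining = e^(−Te/τ) = e^(−0.34/0.4526) = 0.4718; trapped volume = 525.0 × 0.4718 = 247.7 mL.
Additional alveolar pressure from trapping ≈ V_trapped / C = 247.7 / 87.5 = 2.831 cmH2O.

2.8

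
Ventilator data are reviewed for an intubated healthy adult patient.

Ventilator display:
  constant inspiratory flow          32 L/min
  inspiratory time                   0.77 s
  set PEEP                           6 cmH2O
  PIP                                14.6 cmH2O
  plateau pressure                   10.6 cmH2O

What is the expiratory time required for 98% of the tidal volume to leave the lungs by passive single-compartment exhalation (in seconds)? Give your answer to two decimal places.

2.62

Flow: 32 L/min ÷ 60 = 0.5333 L/s.
Vt = flow × Ti = 0.5333 L/s × 0.77 s × 1000 mL/L = 410.64 mL.
R = (PIP − Pplat)/V̇ = (14.6 − 10.6) / 0.5333 = 4.0/0.5333 = 7.5 cmH2O·s/L.
C = Vt/(Pplat − PEEP) = 410.64 / (10.6 − 6) = 410.64/4.6 = 89.27 mL/cmH2O.
τ = R × C = 7.5 × 0.08927 L/cmH2O = 0.6695 s.
t = −τ·ln(1 − 0.98) = −0.6695·ln(0.02) = 2.619 s.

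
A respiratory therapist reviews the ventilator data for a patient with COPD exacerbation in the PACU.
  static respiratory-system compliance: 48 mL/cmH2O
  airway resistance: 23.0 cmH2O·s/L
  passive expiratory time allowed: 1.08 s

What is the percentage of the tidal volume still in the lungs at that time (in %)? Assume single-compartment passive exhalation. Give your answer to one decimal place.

τ = R × C = 23.0 × 48 mL/cmH2O = 23.0 × 0.048 L/cmH2O = 1.104 s.
Passive exhalation: V(t)/V₀ = e^(−t/τ) = e^(−1.08/1.104) = 0.376.
Fraction remaining = 0.376 → 37.6%.

37.6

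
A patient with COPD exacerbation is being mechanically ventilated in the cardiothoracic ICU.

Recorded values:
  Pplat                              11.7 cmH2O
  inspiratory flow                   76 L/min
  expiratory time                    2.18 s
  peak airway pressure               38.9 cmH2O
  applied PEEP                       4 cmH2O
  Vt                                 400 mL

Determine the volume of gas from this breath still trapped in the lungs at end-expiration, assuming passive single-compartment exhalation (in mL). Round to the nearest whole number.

Flow: 76 L/min ÷ 60 = 1.2667 L/s.
R = (PIP − Pplat)/V̇ = (38.9 − 11.7) / 1.2667 = 27.2/1.2667 = 21.473 cmH2O·s/L.
C = Vt/(Pplat − PEEP) = 400.0 / (11.7 − 4) = 400.0/7.7 = 51.948 mL/cmH2O.
τ = R × C = 21.473 × 0.05195 L/cmH2O = 1.116 s.
Fraction remaining = e^(−Te/τ) = e^(−2.18/1.116) = 0.1418.
Trapped volume = 400.0 × 0.1418 = 56.72 mL.

57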